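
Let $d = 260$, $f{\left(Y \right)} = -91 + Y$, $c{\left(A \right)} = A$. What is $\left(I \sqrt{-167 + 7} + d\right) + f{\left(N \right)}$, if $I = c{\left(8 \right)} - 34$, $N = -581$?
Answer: $-412 - 104 i \sqrt{10} \approx -412.0 - 328.88 i$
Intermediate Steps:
$I = -26$ ($I = 8 - 34 = -26$)
$\left(I \sqrt{-167 + 7} + d\right) + f{\left(N \right)} = \left(- 26 \sqrt{-167 + 7} + 260\right) - 672 = \left(- 26 \sqrt{-160} + 260\right) - 672 = \left(- 26 \cdot 4 i \sqrt{10} + 260\right) - 672 = \left(- 104 i \sqrt{10} + 260\right) - 672 = \left(260 - 104 i \sqrt{10}\right) - 672 = -412 - 104 i \sqrt{10}$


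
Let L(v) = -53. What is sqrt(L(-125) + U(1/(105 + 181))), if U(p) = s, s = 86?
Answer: sqrt(33) ≈ 5.7446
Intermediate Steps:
U(p) = 86
sqrt(L(-125) + U(1/(105 + 181))) = sqrt(-53 + 86) = sqrt(33)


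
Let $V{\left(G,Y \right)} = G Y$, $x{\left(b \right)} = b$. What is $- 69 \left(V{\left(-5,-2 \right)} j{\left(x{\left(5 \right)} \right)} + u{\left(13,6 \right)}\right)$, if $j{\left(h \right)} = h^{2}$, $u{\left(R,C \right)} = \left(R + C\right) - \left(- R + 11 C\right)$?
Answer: $-14904$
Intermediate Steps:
$u{\left(R,C \right)} = - 10 C + 2 R$ ($u{\left(R,C \right)} = \left(C + R\right) - \left(- R + 11 C\right) = - 10 C + 2 R$)
$- 69 \left(V{\left(-5,-2 \right)} j{\left(x{\left(5 \right)} \right)} + u{\left(13,6 \right)}\right) = - 69 \left(\left(-5\right) \left(-2\right) 5^{2} + \left(\left(-10\right) 6 + 2 \cdot 13\right)\right) = - 69 \left(10 \cdot 25 + \left(-60 + 26\right)\right) = - 69 \left(250 - 34\right) = \left(-69\right) 216 = -14904$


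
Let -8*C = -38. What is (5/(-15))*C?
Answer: -19/12 ≈ -1.5833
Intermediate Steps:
C = 19/4 (C = -1/8*(-38) = 19/4 ≈ 4.7500)
(5/(-15))*C = (5/(-15))*(19/4) = (5*(-1/15))*(19/4) = -1/3*19/4 = -19/12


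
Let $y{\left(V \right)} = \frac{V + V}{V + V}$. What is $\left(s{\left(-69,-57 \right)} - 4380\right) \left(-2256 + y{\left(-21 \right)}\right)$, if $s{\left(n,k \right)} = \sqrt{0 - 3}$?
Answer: $9876900 - 2255 i \sqrt{3} \approx 9.8769 \cdot 10^{6} - 3905.8 i$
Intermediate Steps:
$y{\left(V \right)} = 1$ ($y{\left(V \right)} = \frac{2 V}{2 V} = 2 V \frac{1}{2 V} = 1$)
$s{\left(n,k \right)} = i \sqrt{3}$ ($s{\left(n,k \right)} = \sqrt{-3} = i \sqrt{3}$)
$\left(s{\left(-69,-57 \right)} - 4380\right) \left(-2256 + y{\left(-21 \right)}\right) = \left(i \sqrt{3} - 4380\right) \left(-2256 + 1\right) = \left(-4380 + i \sqrt{3}\right) \left(-2255\right) = 9876900 - 2255 i \sqrt{3}$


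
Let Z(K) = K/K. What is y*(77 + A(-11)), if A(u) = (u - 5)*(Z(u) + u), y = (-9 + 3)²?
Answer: 8532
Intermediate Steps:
Z(K) = 1
y = 36 (y = (-6)² = 36)
A(u) = (1 + u)*(-5 + u) (A(u) = (u - 5)*(1 + u) = (-5 + u)*(1 + u) = (1 + u)*(-5 + u))
y*(77 + A(-11)) = 36*(77 + (-5 + (-11)² - 4*(-11))) = 36*(77 + (-5 + 121 + 44)) = 36*(77 + 160) = 36*237 = 8532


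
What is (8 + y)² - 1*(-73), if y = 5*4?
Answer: 857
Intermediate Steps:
y = 20
(8 + y)² - 1*(-73) = (8 + 20)² - 1*(-73) = 28² + 73 = 784 + 73 = 857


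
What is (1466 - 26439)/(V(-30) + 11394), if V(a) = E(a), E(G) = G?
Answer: -24973/11364 ≈ -2.1976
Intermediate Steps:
V(a) = a
(1466 - 26439)/(V(-30) + 11394) = (1466 - 26439)/(-30 + 11394) = -24973/11364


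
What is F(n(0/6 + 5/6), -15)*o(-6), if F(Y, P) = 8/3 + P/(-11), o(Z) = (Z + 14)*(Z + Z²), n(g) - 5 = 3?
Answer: 10640/11 ≈ 967.27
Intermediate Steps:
n(g) = 8 (n(g) = 5 + 3 = 8)
o(Z) = (14 + Z)*(Z + Z²)
F(Y, P) = 8/3 - P/11 (F(Y, P) = 8*(⅓) + P*(-1/11) = 8/3 - P/11)
F(n(0/6 + 5/6), -15)*o(-6) = (8/3 - 1/11*(-15))*(-6*(14 + (-6)² + 15*(-6))) = (8/3 + 15/11)*(-6*(14 + 36 - 90)) = 133*(-6*(-40))/33 = (133/33)*240 = 10640/11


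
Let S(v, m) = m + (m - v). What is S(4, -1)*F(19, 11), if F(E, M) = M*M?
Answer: -726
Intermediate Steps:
S(v, m) = -v + 2*m
F(E, M) = M**2
S(4, -1)*F(19, 11) = (-1*4 + 2*(-1))*11**2 = (-4 - 2)*121 = -6*121 = -726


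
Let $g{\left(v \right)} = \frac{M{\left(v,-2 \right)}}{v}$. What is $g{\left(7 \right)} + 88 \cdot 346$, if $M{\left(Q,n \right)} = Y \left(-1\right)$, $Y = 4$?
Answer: $\frac{213132}{7} \approx 30447.0$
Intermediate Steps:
$M{\left(Q,n \right)} = -4$ ($M{\left(Q,n \right)} = 4 \left(-1\right) = -4$)
$g{\left(v \right)} = - \frac{4}{v}$
$g{\left(7 \right)} + 88 \cdot 346 = - \frac{4}{7} + 88 \cdot 346 = \left(-4\right) \frac{1}{7} + 30448 = - \frac{4}{7} + 30448 = \frac{213132}{7}$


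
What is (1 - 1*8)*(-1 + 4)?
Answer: -21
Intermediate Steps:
(1 - 1*8)*(-1 + 4) = (1 - 8)*3 = -7*3 = -21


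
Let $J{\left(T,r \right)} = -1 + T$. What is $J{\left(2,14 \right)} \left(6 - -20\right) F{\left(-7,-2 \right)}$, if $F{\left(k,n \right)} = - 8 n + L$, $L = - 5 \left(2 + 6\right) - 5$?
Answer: $-754$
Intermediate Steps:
$L = -45$ ($L = \left(-5\right) 8 - 5 = -40 - 5 = -45$)
$F{\left(k,n \right)} = -45 - 8 n$ ($F{\left(k,n \right)} = - 8 n - 45 = -45 - 8 n$)
$J{\left(2,14 \right)} \left(6 - -20\right) F{\left(-7,-2 \right)} = \left(-1 + 2\right) \left(6 - -20\right) \left(-45 - -16\right) = 1 \left(6 + 20\right) \left(-45 + 16\right) = 1 \cdot 26 \left(-29\right) = 1 \left(-754\right) = -754$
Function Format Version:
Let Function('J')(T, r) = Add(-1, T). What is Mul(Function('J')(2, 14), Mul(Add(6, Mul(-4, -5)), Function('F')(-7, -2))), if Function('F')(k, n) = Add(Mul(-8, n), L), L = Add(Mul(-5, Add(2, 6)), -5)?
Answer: -754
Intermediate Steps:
L = -45 (L = Add(Mul(-5, 8), -5) = Add(-40, -5) = -45)
Function('F')(k, n) = Add(-45, Mul(-8, n)) (Function('F')(k, n) = Add(Mul(-8, n), -45) = Add(-45, Mul(-8, n)))
Mul(Function('J')(2, 14), Mul(Add(6, Mul(-4, -5)), Function('F')(-7, -2))) = Mul(Add(-1, 2), Mul(Add(6, Mul(-4, -5)), Add(-45, Mul(-8, -2)))) = Mul(1, Mul(Add(6, 20), Add(-45, 16))) = Mul(1, Mul(26, -29)) = Mul(1, -754) = -754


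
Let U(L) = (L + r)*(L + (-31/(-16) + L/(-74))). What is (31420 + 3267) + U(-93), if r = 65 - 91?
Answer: 26861339/592 ≈ 45374.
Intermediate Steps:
r = -26
U(L) = (-26 + L)*(31/16 + 73*L/74) (U(L) = (L - 26)*(L + (-31/(-16) + L/(-74))) = (-26 + L)*(L + (-31*(-1/16) + L*(-1/74))) = (-26 + L)*(L + (31/16 - L/74)) = (-26 + L)*(31/16 + 73*L/74))
(31420 + 3267) + U(-93) = (31420 + 3267) + (-403/8 - 14037/592*(-93) + (73/74)*(-93)**2) = 34687 + (-403/8 + 1305441/592 + (73/74)*8649) = 34687 + (-403/8 + 1305441/592 + 631377/74) = 34687 + 6326635/592 = 26861339/592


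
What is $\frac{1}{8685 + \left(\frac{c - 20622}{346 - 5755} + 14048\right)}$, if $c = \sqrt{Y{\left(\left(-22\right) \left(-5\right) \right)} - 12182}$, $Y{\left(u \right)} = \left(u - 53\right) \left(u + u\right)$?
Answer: $\frac{665217313371}{15124921348929203} + \frac{5409 \sqrt{358}}{15124921348929203} \approx 4.3982 \cdot 10^{-5}$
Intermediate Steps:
$Y{\left(u \right)} = 2 u \left(-53 + u\right)$ ($Y{\left(u \right)} = \left(-53 + u\right) 2 u = 2 u \left(-53 + u\right)$)
$c = \sqrt{358}$ ($c = \sqrt{2 \left(\left(-22\right) \left(-5\right)\right) \left(-53 - -110\right) - 12182} = \sqrt{2 \cdot 110 \left(-53 + 110\right) - 12182} = \sqrt{2 \cdot 110 \cdot 57 - 12182} = \sqrt{12540 - 12182} = \sqrt{358} \approx 18.921$)
$\frac{1}{8685 + \left(\frac{c - 20622}{346 - 5755} + 14048\right)} = \frac{1}{8685 + \left(\frac{\sqrt{358} - 20622}{346 - 5755} + 14048\right)} = \frac{1}{8685 + \left(\frac{-20622 + \sqrt{358}}{-5409} + 14048\right)} = \frac{1}{8685 + \left(\left(-20622 + \sqrt{358}\right) \left(- \frac{1}{5409}\right) + 14048\right)} = \frac{1}{8685 + \left(\left(\frac{6874}{1803} - \frac{\sqrt{358}}{5409}\right) + 14048\right)} = \frac{1}{8685 + \left(\frac{25335418}{1803} - \frac{\sqrt{358}}{5409}\right)} = \frac{1}{\frac{40994473}{1803} - \frac{\sqrt{358}}{5409}}$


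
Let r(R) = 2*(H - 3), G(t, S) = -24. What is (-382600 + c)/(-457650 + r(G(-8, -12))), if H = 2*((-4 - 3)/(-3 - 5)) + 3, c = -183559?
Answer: 1132318/915293 ≈ 1.2371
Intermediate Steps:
H = 19/4 (H = 2*(-7/(-8)) + 3 = 2*(-7*(-⅛)) + 3 = 2*(7/8) + 3 = 7/4 + 3 = 19/4 ≈ 4.7500)
r(R) = 7/2 (r(R) = 2*(19/4 - 3) = 2*(7/4) = 7/2)
(-382600 + c)/(-457650 + r(G(-8, -12))) = (-382600 - 183559)/(-457650 + 7/2) = -566159/(-915293/2) = -566159*(-2/915293) = 1132318/915293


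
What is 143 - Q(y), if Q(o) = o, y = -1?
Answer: 144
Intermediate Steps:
143 - Q(y) = 143 - 1*(-1) = 143 + 1 = 144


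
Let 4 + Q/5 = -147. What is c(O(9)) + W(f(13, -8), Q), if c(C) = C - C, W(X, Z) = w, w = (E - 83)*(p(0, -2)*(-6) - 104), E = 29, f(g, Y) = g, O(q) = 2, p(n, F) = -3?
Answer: 4644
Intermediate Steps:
Q = -755 (Q = -20 + 5*(-147) = -20 - 735 = -755)
w = 4644 (w = (29 - 83)*(-3*(-6) - 104) = -54*(18 - 104) = -54*(-86) = 4644)
W(X, Z) = 4644
c(C) = 0
c(O(9)) + W(f(13, -8), Q) = 0 + 4644 = 4644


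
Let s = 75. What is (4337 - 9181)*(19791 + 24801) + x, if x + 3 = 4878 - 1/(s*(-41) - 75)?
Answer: -680396134949/3150 ≈ -2.1600e+8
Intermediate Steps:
x = 15356251/3150 (x = -3 + (4878 - 1/(75*(-41) - 75)) = -3 + (4878 - 1/(-3075 - 75)) = -3 + (4878 - 1/(-3150)) = -3 + (4878 - 1*(-1/3150)) = -3 + (4878 + 1/3150) = -3 + 15365701/3150 = 15356251/3150 ≈ 4875.0)
(4337 - 9181)*(19791 + 24801) + x = (4337 - 9181)*(19791 + 24801) + 15356251/3150 = -4844*44592 + 15356251/3150 = -216003648 + 15356251/3150 = -680396134949/3150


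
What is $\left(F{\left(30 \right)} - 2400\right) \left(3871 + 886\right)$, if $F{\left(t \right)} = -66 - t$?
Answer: $-11873472$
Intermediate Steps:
$\left(F{\left(30 \right)} - 2400\right) \left(3871 + 886\right) = \left(\left(-66 - 30\right) - 2400\right) \left(3871 + 886\right) = \left(\left(-66 - 30\right) - 2400\right) 4757 = \left(-96 - 2400\right) 4757 = \left(-2496\right) 4757 = -11873472$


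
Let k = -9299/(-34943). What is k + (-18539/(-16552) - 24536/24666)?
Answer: 2792155089577/7133117818488 ≈ 0.39144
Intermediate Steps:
k = 9299/34943 (k = -9299*(-1/34943) = 9299/34943 ≈ 0.26612)
k + (-18539/(-16552) - 24536/24666) = 9299/34943 + (-18539/(-16552) - 24536/24666) = 9299/34943 + (-18539*(-1/16552) - 24536*1/24666) = 9299/34943 + (18539/16552 - 12268/12333) = 9299/34943 + 25581551/204135816 = 2792155089577/7133117818488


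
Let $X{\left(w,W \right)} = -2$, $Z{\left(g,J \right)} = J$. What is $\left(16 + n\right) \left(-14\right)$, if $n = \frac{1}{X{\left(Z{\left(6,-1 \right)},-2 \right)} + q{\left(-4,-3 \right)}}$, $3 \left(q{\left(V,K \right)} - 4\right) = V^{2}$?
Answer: $- \frac{2485}{11} \approx -225.91$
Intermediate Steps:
$q{\left(V,K \right)} = 4 + \frac{V^{2}}{3}$
$n = \frac{3}{22}$ ($n = \frac{1}{-2 + \left(4 + \frac{\left(-4\right)^{2}}{3}\right)} = \frac{1}{-2 + \left(4 + \frac{1}{3} \cdot 16\right)} = \frac{1}{-2 + \left(4 + \frac{16}{3}\right)} = \frac{1}{-2 + \frac{28}{3}} = \frac{1}{\frac{22}{3}} = \frac{3}{22} \approx 0.13636$)
$\left(16 + n\right) \left(-14\right) = \left(16 + \frac{3}{22}\right) \left(-14\right) = \frac{355}{22} \left(-14\right) = - \frac{2485}{11}$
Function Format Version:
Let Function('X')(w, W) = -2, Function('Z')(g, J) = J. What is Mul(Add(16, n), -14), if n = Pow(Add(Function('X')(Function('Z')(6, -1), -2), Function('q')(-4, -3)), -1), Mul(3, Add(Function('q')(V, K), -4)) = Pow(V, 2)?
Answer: Rational(-2485, 11) ≈ -225.91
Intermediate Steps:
Function('q')(V, K) = Add(4, Mul(Rational(1, 3), Pow(V, 2)))
n = Rational(3, 22) (n = Pow(Add(-2, Add(4, Mul(Rational(1, 3), Pow(-4, 2)))), -1) = Pow(Add(-2, Add(4, Mul(Rational(1, 3), 16))), -1) = Pow(Add(-2, Add(4, Rational(16, 3))), -1) = Pow(Add(-2, Rational(28, 3)), -1) = Pow(Rational(22, 3), -1) = Rational(3, 22) ≈ 0.13636)
Mul(Add(16, n), -14) = Mul(Add(16, Rational(3, 22)), -14) = Mul(Rational(355, 22), -14) = Rational(-2485, 11)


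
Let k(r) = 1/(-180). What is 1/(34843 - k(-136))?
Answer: 180/6271741 ≈ 2.8700e-5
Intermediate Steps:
k(r) = -1/180
1/(34843 - k(-136)) = 1/(34843 - 1*(-1/180)) = 1/(34843 + 1/180) = 1/(6271741/180) = 180/6271741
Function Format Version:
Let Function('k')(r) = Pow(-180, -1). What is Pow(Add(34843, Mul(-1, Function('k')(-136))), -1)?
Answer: Rational(180, 6271741) ≈ 2.8700e-5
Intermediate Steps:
Function('k')(r) = Rational(-1, 180)
Pow(Add(34843, Mul(-1, Function('k')(-136))), -1) = Pow(Add(34843, Mul(-1, Rational(-1, 180))), -1) = Pow(Add(34843, Rational(1, 180)), -1) = Pow(Rational(6271741, 180), -1) = Rational(180, 6271741)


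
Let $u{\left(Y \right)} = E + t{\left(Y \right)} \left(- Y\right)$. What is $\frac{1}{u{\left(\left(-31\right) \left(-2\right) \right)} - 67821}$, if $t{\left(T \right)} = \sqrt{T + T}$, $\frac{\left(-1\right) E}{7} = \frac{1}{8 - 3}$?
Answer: $- \frac{211945}{14373129018} + \frac{775 \sqrt{31}}{28746258036} \approx -1.4596 \cdot 10^{-5}$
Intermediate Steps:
$E = - \frac{7}{5}$ ($E = - \frac{7}{8 - 3} = - \frac{7}{5} \approx -1.4$)
$t{\left(T \right)} = \sqrt{2} \sqrt{T}$ ($t{\left(T \right)} = \sqrt{2 T} = \sqrt{2} \sqrt{T}$)
$u{\left(Y \right)} = - \frac{7}{5} - \sqrt{2} Y^{\frac{3}{2}}$ ($u{\left(Y \right)} = - \frac{7}{5} + \sqrt{2} \sqrt{Y} \left(- Y\right) = - \frac{7}{5} - \sqrt{2} Y^{\frac{3}{2}}$)
$\frac{1}{u{\left(\left(-31\right) \left(-2\right) \right)} - 67821} = \frac{1}{\left(- \frac{7}{5} - \sqrt{2} \left(\left(-31\right) \left(-2\right)\right)^{\frac{3}{2}}\right) - 67821} = \frac{1}{\left(- \frac{7}{5} - \sqrt{2} \cdot 62^{\frac{3}{2}}\right) - 67821} = \frac{1}{\left(- \frac{7}{5} - \sqrt{2} \cdot 62 \sqrt{62}\right) - 67821} = \frac{1}{\left(- \frac{7}{5} - 124 \sqrt{31}\right) - 67821} = \frac{1}{- \frac{339112}{5} - 124 \sqrt{31}}$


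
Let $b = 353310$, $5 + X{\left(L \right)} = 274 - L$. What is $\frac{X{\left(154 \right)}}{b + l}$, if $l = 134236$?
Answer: $\frac{115}{487546} \approx 0.00023588$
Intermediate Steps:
$X{\left(L \right)} = 269 - L$ ($X{\left(L \right)} = -5 - \left(-274 + L\right) = 269 - L$)
$\frac{X{\left(154 \right)}}{b + l} = \frac{269 - 154}{353310 + 134236} = \frac{269 - 154}{487546} = 115 \cdot \frac{1}{487546} = \frac{115}{487546}$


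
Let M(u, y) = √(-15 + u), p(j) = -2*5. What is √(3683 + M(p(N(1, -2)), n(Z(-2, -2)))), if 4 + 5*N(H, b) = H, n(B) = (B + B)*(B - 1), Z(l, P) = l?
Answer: √(3683 + 5*I) ≈ 60.688 + 0.0412*I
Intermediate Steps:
n(B) = 2*B*(-1 + B) (n(B) = (2*B)*(-1 + B) = 2*B*(-1 + B))
N(H, b) = -⅘ + H/5
p(j) = -10
√(3683 + M(p(N(1, -2)), n(Z(-2, -2)))) = √(3683 + √(-15 - 10)) = √(3683 + √(-25)) = √(3683 + 5*I)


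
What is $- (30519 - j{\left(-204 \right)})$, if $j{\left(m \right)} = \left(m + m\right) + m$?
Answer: $-31131$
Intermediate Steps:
$j{\left(m \right)} = 3 m$ ($j{\left(m \right)} = 2 m + m = 3 m$)
$- (30519 - j{\left(-204 \right)}) = - (30519 - 3 \left(-204\right)) = - (30519 - -612) = - (30519 + 612) = \left(-1\right) 31131 = -31131$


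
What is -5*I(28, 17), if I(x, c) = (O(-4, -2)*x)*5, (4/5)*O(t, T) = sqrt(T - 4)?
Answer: -875*I*sqrt(6) ≈ -2143.3*I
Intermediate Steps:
O(t, T) = 5*sqrt(-4 + T)/4 (O(t, T) = 5*sqrt(T - 4)/4 = 5*sqrt(-4 + T)/4)
I(x, c) = 25*I*x*sqrt(6)/4 (I(x, c) = ((5*sqrt(-4 - 2)/4)*x)*5 = ((5*sqrt(-6)/4)*x)*5 = ((5*(I*sqrt(6))/4)*x)*5 = ((5*I*sqrt(6)/4)*x)*5 = (5*I*x*sqrt(6)/4)*5 = 25*I*x*sqrt(6)/4)
-5*I(28, 17) = -125*I*28*sqrt(6)/4 = -875*I*sqrt(6)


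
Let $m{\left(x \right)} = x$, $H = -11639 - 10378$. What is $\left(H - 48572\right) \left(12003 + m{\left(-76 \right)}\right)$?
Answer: $-841915003$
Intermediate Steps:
$H = -22017$
$\left(H - 48572\right) \left(12003 + m{\left(-76 \right)}\right) = \left(-22017 - 48572\right) \left(12003 - 76\right) = \left(-70589\right) 11927 = -841915003$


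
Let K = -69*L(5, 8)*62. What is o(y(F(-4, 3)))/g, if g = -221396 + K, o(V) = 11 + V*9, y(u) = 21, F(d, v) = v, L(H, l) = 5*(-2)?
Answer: -25/22327 ≈ -0.0011197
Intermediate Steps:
L(H, l) = -10
K = 42780 (K = -69*(-10)*62 = 690*62 = 42780)
o(V) = 11 + 9*V
g = -178616 (g = -221396 + 42780 = -178616)
o(y(F(-4, 3)))/g = (11 + 9*21)/(-178616) = (11 + 189)*(-1/178616) = 200*(-1/178616) = -25/22327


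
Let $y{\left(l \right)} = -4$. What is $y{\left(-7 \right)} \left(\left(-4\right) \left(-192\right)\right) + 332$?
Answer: $-2740$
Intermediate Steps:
$y{\left(-7 \right)} \left(\left(-4\right) \left(-192\right)\right) + 332 = - 4 \left(\left(-4\right) \left(-192\right)\right) + 332 = \left(-4\right) 768 + 332 = -3072 + 332 = -2740$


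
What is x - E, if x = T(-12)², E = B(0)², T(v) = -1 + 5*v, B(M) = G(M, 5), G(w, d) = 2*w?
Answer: 3721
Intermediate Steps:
B(M) = 2*M
E = 0 (E = (2*0)² = 0² = 0)
x = 3721 (x = (-1 + 5*(-12))² = (-1 - 60)² = (-61)² = 3721)
x - E = 3721 - 1*0 = 3721 + 0 = 3721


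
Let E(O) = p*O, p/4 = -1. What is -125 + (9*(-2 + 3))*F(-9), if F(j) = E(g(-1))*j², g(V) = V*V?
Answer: -3041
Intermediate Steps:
p = -4 (p = 4*(-1) = -4)
g(V) = V²
E(O) = -4*O
F(j) = -4*j² (F(j) = (-4*(-1)²)*j² = (-4*1)*j² = -4*j²)
-125 + (9*(-2 + 3))*F(-9) = -125 + (9*(-2 + 3))*(-4*(-9)²) = -125 + (9*1)*(-4*81) = -125 + 9*(-324) = -125 - 2916 = -3041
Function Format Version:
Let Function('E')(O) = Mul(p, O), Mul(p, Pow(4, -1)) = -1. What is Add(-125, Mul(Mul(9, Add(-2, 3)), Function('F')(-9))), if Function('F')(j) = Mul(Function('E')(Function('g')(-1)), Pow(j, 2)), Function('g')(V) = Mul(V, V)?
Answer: -3041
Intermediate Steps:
p = -4 (p = Mul(4, -1) = -4)
Function('g')(V) = Pow(V, 2)
Function('E')(O) = Mul(-4, O)
Function('F')(j) = Mul(-4, Pow(j, 2)) (Function('F')(j) = Mul(Mul(-4, Pow(-1, 2)), Pow(j, 2)) = Mul(Mul(-4, 1), Pow(j, 2)) = Mul(-4, Pow(j, 2)))
Add(-125, Mul(Mul(9, Add(-2, 3)), Function('F')(-9))) = Add(-125, Mul(Mul(9, Add(-2, 3)), Mul(-4, Pow(-9, 2)))) = Add(-125, Mul(Mul(9, 1), Mul(-4, 81))) = Add(-125, Mul(9, -324)) = Add(-125, -2916) = -3041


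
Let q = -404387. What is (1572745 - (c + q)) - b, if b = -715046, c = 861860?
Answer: 1830318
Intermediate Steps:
(1572745 - (c + q)) - b = (1572745 - (861860 - 404387)) - 1*(-715046) = (1572745 - 1*457473) + 715046 = (1572745 - 457473) + 715046 = 1115272 + 715046 = 1830318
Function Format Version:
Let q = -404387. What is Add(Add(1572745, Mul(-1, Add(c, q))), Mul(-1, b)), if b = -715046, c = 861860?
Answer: 1830318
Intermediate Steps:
Add(Add(1572745, Mul(-1, Add(c, q))), Mul(-1, b)) = Add(Add(1572745, Mul(-1, Add(861860, -404387))), Mul(-1, -715046)) = Add(Add(1572745, Mul(-1, 457473)), 715046) = Add(Add(1572745, -457473), 715046) = Add(1115272, 715046) = 1830318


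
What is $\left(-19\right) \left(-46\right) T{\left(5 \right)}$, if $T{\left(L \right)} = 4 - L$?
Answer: $-874$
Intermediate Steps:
$\left(-19\right) \left(-46\right) T{\left(5 \right)} = \left(-19\right) \left(-46\right) \left(4 - 5\right) = 874 \left(4 - 5\right) = 874 \left(-1\right) = -874$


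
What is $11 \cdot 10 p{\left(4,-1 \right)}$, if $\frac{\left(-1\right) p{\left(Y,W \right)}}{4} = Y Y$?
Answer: $-7040$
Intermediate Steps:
$p{\left(Y,W \right)} = - 4 Y^{2}$ ($p{\left(Y,W \right)} = - 4 Y Y = - 4 Y^{2}$)
$11 \cdot 10 p{\left(4,-1 \right)} = 11 \cdot 10 \left(- 4 \cdot 4^{2}\right) = 110 \left(\left(-4\right) 16\right) = 110 \left(-64\right) = -7040$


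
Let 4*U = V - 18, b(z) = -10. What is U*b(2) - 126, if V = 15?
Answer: -237/2 ≈ -118.50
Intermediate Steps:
U = -3/4 (U = (15 - 18)/4 = (1/4)*(-3) = -3/4 ≈ -0.75000)
U*b(2) - 126 = -3/4*(-10) - 126 = 15/2 - 126 = -237/2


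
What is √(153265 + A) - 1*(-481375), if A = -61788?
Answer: 481375 + √91477 ≈ 4.8168e+5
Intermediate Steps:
√(153265 + A) - 1*(-481375) = √(153265 - 61788) - 1*(-481375) = √91477 + 481375 = 481375 + √91477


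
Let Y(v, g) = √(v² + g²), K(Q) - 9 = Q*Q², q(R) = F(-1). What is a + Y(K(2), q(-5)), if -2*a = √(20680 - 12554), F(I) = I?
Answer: √290 - √8126/2 ≈ -28.043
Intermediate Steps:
q(R) = -1
K(Q) = 9 + Q³ (K(Q) = 9 + Q*Q² = 9 + Q³)
Y(v, g) = √(g² + v²)
a = -√8126/2 (a = -√(20680 - 12554)/2 = -√8126/2 ≈ -45.072)
a + Y(K(2), q(-5)) = -√8126/2 + √((-1)² + (9 + 2³)²) = -√8126/2 + √(1 + (9 + 8)²) = -√8126/2 + √(1 + 17²) = -√8126/2 + √(1 + 289) = -√8126/2 + √290 = √290 - √8126/2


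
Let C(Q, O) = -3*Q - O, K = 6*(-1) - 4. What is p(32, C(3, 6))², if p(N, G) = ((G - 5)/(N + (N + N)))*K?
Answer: 625/144 ≈ 4.3403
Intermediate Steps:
K = -10 (K = -6 - 4 = -10)
C(Q, O) = -O - 3*Q
p(N, G) = -10*(-5 + G)/(3*N) (p(N, G) = ((G - 5)/(N + (N + N)))*(-10) = ((-5 + G)/(N + 2*N))*(-10) = ((-5 + G)/((3*N)))*(-10) = ((-5 + G)*(1/(3*N)))*(-10) = ((-5 + G)/(3*N))*(-10) = -10*(-5 + G)/(3*N))
p(32, C(3, 6))² = ((10/3)*(5 - (-1*6 - 3*3))/32)² = ((10/3)*(1/32)*(5 - (-6 - 9)))² = ((10/3)*(1/32)*(5 - 1*(-15)))² = ((10/3)*(1/32)*(5 + 15))² = ((10/3)*(1/32)*20)² = (25/12)² = 625/144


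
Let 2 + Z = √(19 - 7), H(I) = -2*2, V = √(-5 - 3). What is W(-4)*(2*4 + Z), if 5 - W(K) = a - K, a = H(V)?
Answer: 30 + 10*√3 ≈ 47.320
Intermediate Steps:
V = 2*I*√2 (V = √(-8) = 2*I*√2 ≈ 2.8284*I)
H(I) = -4
a = -4
W(K) = 9 + K (W(K) = 5 - (-4 - K) = 5 + (4 + K) = 9 + K)
Z = -2 + 2*√3 (Z = -2 + √(19 - 7) = -2 + √12 = -2 + 2*√3 ≈ 1.4641)
W(-4)*(2*4 + Z) = (9 - 4)*(2*4 + (-2 + 2*√3)) = 5*(8 + (-2 + 2*√3)) = 5*(6 + 2*√3) = 30 + 10*√3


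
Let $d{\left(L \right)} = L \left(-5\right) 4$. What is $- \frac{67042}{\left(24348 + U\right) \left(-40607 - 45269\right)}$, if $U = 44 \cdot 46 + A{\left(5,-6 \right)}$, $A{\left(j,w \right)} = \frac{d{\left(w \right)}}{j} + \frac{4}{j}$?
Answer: $\frac{167605}{5667128992} \approx 2.9575 \cdot 10^{-5}$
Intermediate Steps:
$d{\left(L \right)} = - 20 L$ ($d{\left(L \right)} = - 5 L 4 = - 20 L$)
$A{\left(j,w \right)} = \frac{4}{j} - \frac{20 w}{j}$ ($A{\left(j,w \right)} = \frac{\left(-20\right) w}{j} + \frac{4}{j} = - \frac{20 w}{j} + \frac{4}{j} = \frac{4}{j} - \frac{20 w}{j}$)
$U = \frac{10244}{5}$ ($U = 44 \cdot 46 + \frac{4 \left(1 - -30\right)}{5} = 2024 + 4 \cdot \frac{1}{5} \left(1 + 30\right) = 2024 + 4 \cdot \frac{1}{5} \cdot 31 = 2024 + \frac{124}{5} = \frac{10244}{5} \approx 2048.8$)
$- \frac{67042}{\left(24348 + U\right) \left(-40607 - 45269\right)} = - \frac{67042}{\left(24348 + \frac{10244}{5}\right) \left(-40607 - 45269\right)} = - \frac{67042}{\frac{131984}{5} \left(-85876\right)} = - \frac{67042}{- \frac{11334257984}{5}} = \left(-67042\right) \left(- \frac{5}{11334257984}\right) = \frac{167605}{5667128992}$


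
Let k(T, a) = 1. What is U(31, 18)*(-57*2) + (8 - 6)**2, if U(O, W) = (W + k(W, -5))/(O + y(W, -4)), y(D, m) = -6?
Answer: -2066/25 ≈ -82.640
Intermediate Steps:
U(O, W) = (1 + W)/(-6 + O) (U(O, W) = (W + 1)/(O - 6) = (1 + W)/(-6 + O))
U(31, 18)*(-57*2) + (8 - 6)**2 = ((1 + 18)/(-6 + 31))*(-57*2) + (8 - 6)**2 = (19/25)*(-114) + 2**2 = ((1/25)*19)*(-114) + 4 = (19/25)*(-114) + 4 = -2166/25 + 4 = -2066/25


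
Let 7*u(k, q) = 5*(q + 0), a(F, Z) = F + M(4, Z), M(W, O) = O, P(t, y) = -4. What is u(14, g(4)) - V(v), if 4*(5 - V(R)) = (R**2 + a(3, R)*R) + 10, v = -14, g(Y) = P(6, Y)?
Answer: 575/7 ≈ 82.143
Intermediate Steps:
g(Y) = -4
a(F, Z) = F + Z
V(R) = 5/2 - R**2/4 - R*(3 + R)/4 (V(R) = 5 - ((R**2 + (3 + R)*R) + 10)/4 = 5 - ((R**2 + R*(3 + R)) + 10)/4 = 5 - (10 + R**2 + R*(3 + R))/4 = 5 + (-5/2 - R**2/4 - R*(3 + R)/4) = 5/2 - R**2/4 - R*(3 + R)/4)
u(k, q) = 5*q/7 (u(k, q) = (5*(q + 0))/7 = (5*q)/7 = 5*q/7)
u(14, g(4)) - V(v) = (5/7)*(-4) - (5/2 - 1/4*(-14)**2 - 1/4*(-14)*(3 - 14)) = -20/7 - (5/2 - 1/4*196 - 1/4*(-14)*(-11)) = -20/7 - (5/2 - 49 - 77/2) = -20/7 - 1*(-85) = -20/7 + 85 = 575/7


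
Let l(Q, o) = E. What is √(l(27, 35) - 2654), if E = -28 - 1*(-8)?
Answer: I*√2674 ≈ 51.711*I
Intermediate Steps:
E = -20 (E = -28 + 8 = -20)
l(Q, o) = -20
√(l(27, 35) - 2654) = √(-20 - 2654) = √(-2674) = I*√2674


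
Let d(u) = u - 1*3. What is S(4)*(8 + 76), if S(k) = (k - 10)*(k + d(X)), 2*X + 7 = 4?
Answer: 252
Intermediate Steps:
X = -3/2 (X = -7/2 + (½)*4 = -7/2 + 2 = -3/2 ≈ -1.5000)
d(u) = -3 + u (d(u) = u - 3 = -3 + u)
S(k) = (-10 + k)*(-9/2 + k) (S(k) = (k - 10)*(k + (-3 - 3/2)) = (-10 + k)*(k - 9/2) = (-10 + k)*(-9/2 + k))
S(4)*(8 + 76) = (45 + 4² - 29/2*4)*(8 + 76) = (45 + 16 - 58)*84 = 3*84 = 252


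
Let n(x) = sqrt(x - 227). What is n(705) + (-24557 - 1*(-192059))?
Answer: 167502 + sqrt(478) ≈ 1.6752e+5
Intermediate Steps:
n(x) = sqrt(-227 + x)
n(705) + (-24557 - 1*(-192059)) = sqrt(-227 + 705) + (-24557 - 1*(-192059)) = sqrt(478) + (-24557 + 192059) = sqrt(478) + 167502 = 167502 + sqrt(478)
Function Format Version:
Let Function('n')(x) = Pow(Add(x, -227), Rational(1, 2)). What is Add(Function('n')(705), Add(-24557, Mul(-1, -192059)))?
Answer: Add(167502, Pow(478, Rational(1, 2))) ≈ 1.6752e+5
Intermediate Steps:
Function('n')(x) = Pow(Add(-227, x), Rational(1, 2))
Add(Function('n')(705), Add(-24557, Mul(-1, -192059))) = Add(Pow(Add(-227, 705), Rational(1, 2)), Add(-24557, Mul(-1, -192059))) = Add(Pow(478, Rational(1, 2)), Add(-24557, 192059)) = Add(Pow(478, Rational(1, 2)), 167502) = Add(167502, Pow(478, Rational(1, 2)))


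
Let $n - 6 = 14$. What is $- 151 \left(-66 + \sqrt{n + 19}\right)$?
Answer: $9966 - 151 \sqrt{39} \approx 9023.0$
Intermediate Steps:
$n = 20$ ($n = 6 + 14 = 20$)
$- 151 \left(-66 + \sqrt{n + 19}\right) = - 151 \left(-66 + \sqrt{20 + 19}\right) = - 151 \left(-66 + \sqrt{39}\right) = 9966 - 151 \sqrt{39}$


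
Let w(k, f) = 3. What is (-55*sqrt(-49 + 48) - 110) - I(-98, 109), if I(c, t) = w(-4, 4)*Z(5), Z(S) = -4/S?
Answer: -538/5 - 55*I ≈ -107.6 - 55.0*I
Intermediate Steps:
I(c, t) = -12/5 (I(c, t) = 3*(-4/5) = -12/5)
(-55*sqrt(-49 + 48) - 110) - I(-98, 109) = (-55*sqrt(-49 + 48) - 110) - 1*(-12/5) = (-55*I - 110) + 12/5 = (-110 - 55*I) + 12/5 = -538/5 - 55*I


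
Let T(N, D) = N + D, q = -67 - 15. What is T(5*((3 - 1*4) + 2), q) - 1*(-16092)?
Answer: 16015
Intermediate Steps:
q = -82
T(N, D) = D + N
T(5*((3 - 1*4) + 2), q) - 1*(-16092) = (-82 + 5*((3 - 1*4) + 2)) - 1*(-16092) = (-82 + 5*((3 - 4) + 2)) + 16092 = (-82 + 5*(-1 + 2)) + 16092 = (-82 + 5*1) + 16092 = (-82 + 5) + 16092 = -77 + 16092 = 16015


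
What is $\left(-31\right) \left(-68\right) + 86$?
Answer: $2194$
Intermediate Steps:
$\left(-31\right) \left(-68\right) + 86 = 2108 + 86 = 2194$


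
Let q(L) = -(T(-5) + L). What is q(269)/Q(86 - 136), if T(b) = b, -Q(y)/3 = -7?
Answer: -88/7 ≈ -12.571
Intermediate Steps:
Q(y) = 21 (Q(y) = -3*(-7) = 21)
q(L) = 5 - L (q(L) = -(-5 + L) = 5 - L)
q(269)/Q(86 - 136) = (5 - 1*269)/21 = (5 - 269)*(1/21) = -264*1/21 = -88/7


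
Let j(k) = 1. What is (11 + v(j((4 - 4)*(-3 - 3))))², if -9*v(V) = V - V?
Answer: 121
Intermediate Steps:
v(V) = 0 (v(V) = -(V - V)/9 = -⅑*0 = 0)
(11 + v(j((4 - 4)*(-3 - 3))))² = (11 + 0)² = 11² = 121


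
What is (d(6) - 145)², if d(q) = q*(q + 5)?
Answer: 6241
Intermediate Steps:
d(q) = q*(5 + q)
(d(6) - 145)² = (6*(5 + 6) - 145)² = (6*11 - 145)² = (66 - 145)² = (-79)² = 6241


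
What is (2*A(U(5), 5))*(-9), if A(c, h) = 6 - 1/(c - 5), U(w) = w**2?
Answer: -1071/10 ≈ -107.10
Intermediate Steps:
A(c, h) = 6 - 1/(-5 + c)
(2*A(U(5), 5))*(-9) = (2*((-31 + 6*5**2)/(-5 + 5**2)))*(-9) = (2*((-31 + 6*25)/(-5 + 25)))*(-9) = (2*((-31 + 150)/20))*(-9) = (2*((1/20)*119))*(-9) = (2*(119/20))*(-9) = (119/10)*(-9) = -1071/10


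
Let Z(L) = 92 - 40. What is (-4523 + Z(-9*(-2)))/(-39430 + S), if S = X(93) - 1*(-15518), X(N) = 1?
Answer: 4471/23911 ≈ 0.18699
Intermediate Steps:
S = 15519 (S = 1 - 1*(-15518) = 1 + 15518 = 15519)
Z(L) = 52
(-4523 + Z(-9*(-2)))/(-39430 + S) = (-4523 + 52)/(-39430 + 15519) = -4471/(-23911) = -4471*(-1/23911) = 4471/23911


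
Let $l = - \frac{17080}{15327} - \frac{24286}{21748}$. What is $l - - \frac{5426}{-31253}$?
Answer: $- \frac{12525559182241}{5208806184894} \approx -2.4047$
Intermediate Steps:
$l = - \frac{371843681}{166665798}$ ($l = \left(-17080\right) \frac{1}{15327} - \frac{12143}{10874} = - \frac{17080}{15327} - \frac{12143}{10874} = - \frac{371843681}{166665798} \approx -2.2311$)
$l - - \frac{5426}{-31253} = - \frac{371843681}{166665798} - - \frac{5426}{-31253} = - \frac{371843681}{166665798} - \left(-5426\right) \left(- \frac{1}{31253}\right) = - \frac{371843681}{166665798} - \frac{5426}{31253} = - \frac{12525559182241}{5208806184894}$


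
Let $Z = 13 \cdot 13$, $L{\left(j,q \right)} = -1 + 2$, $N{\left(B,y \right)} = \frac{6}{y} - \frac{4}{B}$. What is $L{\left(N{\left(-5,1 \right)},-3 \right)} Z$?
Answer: $169$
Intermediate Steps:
$N{\left(B,y \right)} = - \frac{4}{B} + \frac{6}{y}$
$L{\left(j,q \right)} = 1$
$Z = 169$
$L{\left(N{\left(-5,1 \right)},-3 \right)} Z = 1 \cdot 169 = 169$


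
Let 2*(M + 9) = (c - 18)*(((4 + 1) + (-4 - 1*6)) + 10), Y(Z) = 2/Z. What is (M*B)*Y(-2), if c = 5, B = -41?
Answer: -3403/2 ≈ -1701.5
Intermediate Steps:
M = -83/2 (M = -9 + ((5 - 18)*(((4 + 1) + (-4 - 1*6)) + 10))/2 = -9 + (-13*((5 + (-4 - 6)) + 10))/2 = -9 + (-13*((5 - 10) + 10))/2 = -9 + (-13*(-5 + 10))/2 = -9 + (-13*5)/2 = -9 + (1/2)*(-65) = -9 - 65/2 = -83/2 ≈ -41.500)
(M*B)*Y(-2) = (-83/2*(-41))*(2/(-2)) = 3403*(2*(-1/2))/2 = (3403/2)*(-1) = -3403/2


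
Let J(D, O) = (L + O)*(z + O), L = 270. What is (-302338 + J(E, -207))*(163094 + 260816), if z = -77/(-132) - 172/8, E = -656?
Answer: -268501838585/2 ≈ -1.3425e+11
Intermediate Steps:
z = -251/12 (z = -77*(-1/132) - 172*⅛ = 7/12 - 43/2 = -251/12 ≈ -20.917)
J(D, O) = (270 + O)*(-251/12 + O)
(-302338 + J(E, -207))*(163094 + 260816) = (-302338 + (-11295/2 + (-207)² + (2989/12)*(-207)))*(163094 + 260816) = (-302338 + (-11295/2 + 42849 - 206241/4))*423910 = (-302338 - 57435/4)*423910 = -1266787/4*423910 = -268501838585/2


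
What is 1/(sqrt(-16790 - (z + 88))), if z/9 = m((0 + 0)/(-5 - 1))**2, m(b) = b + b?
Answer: -I*sqrt(16878)/16878 ≈ -0.0076973*I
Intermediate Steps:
m(b) = 2*b
z = 0 (z = 9*(2*((0 + 0)/(-5 - 1)))**2 = 9*(2*(0/(-6)))**2 = 9*(2*(0*(-1/6)))**2 = 9*(2*0)**2 = 9*0**2 = 9*0 = 0)
1/(sqrt(-16790 - (z + 88))) = 1/(sqrt(-16790 - (0 + 88))) = 1/(sqrt(-16790 - 1*88)) = 1/(sqrt(-16790 - 88)) = 1/(sqrt(-16878)) = 1/(I*sqrt(16878)) = -I*sqrt(16878)/16878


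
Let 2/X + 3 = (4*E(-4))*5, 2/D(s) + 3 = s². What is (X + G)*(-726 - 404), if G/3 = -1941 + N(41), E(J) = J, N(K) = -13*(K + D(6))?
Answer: 7659666580/913 ≈ 8.3896e+6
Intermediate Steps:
D(s) = 2/(-3 + s²)
N(K) = -26/33 - 13*K (N(K) = -13*(K + 2/(-3 + 6²)) = -13*(K + 2/(-3 + 36)) = -13*(K + 2/33) = -13*(2/33 + K) = -26/33 - 13*K)
X = -2/83 (X = 2/(-3 + (4*(-4))*5) = 2/(-3 - 16*5) = 2/(-3 - 80) = 2/(-83) = 2*(-1/83) = -2/83 ≈ -0.024096)
G = -81668/11 (G = 3*(-1941 + (-26/33 - 13*41)) = 3*(-1941 + (-26/33 - 533)) = 3*(-1941 - 17615/33) = 3*(-81668/33) = -81668/11 ≈ -7424.4)
(X + G)*(-726 - 404) = (-2/83 - 81668/11)*(-726 - 404) = -6778466/913*(-1130) = 7659666580/913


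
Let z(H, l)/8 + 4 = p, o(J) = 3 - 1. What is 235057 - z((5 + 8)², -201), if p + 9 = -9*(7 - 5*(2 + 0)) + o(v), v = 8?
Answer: 234929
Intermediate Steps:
o(J) = 2
p = 20 (p = -9 + (-9*(7 - 5*(2 + 0)) + 2) = -9 + (-9*(7 - 5*2) + 2) = -9 + (-9*(7 - 10) + 2) = -9 + (-9*(-3) + 2) = -9 + (27 + 2) = -9 + 29 = 20)
z(H, l) = 128 (z(H, l) = -32 + 8*20 = -32 + 160 = 128)
235057 - z((5 + 8)², -201) = 235057 - 1*128 = 235057 - 128 = 234929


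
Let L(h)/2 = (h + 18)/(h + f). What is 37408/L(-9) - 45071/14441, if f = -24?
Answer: -2971284317/43323 ≈ -68585.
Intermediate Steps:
L(h) = 2*(18 + h)/(-24 + h) (L(h) = 2*((h + 18)/(h - 24)) = 2*((18 + h)/(-24 + h)) = 2*(18 + h)/(-24 + h))
37408/L(-9) - 45071/14441 = 37408/((2*(18 - 9)/(-24 - 9))) - 45071/14441 = 37408/((2*9/(-33))) - 45071*1/14441 = 37408/((2*(-1/33)*9)) - 45071/14441 = 37408/(-6/11) - 45071/14441 = 37408*(-11/6) - 45071/14441 = -205744/3 - 45071/14441 = -2971284317/43323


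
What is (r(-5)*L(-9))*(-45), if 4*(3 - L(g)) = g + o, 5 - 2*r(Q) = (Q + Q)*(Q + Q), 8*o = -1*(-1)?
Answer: 713925/64 ≈ 11155.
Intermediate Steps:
o = 1/8 (o = (-1*(-1))/8 = (1/8)*1 = 1/8 ≈ 0.12500)
r(Q) = 5/2 - 2*Q**2 (r(Q) = 5/2 - (Q + Q)*(Q + Q)/2 = 5/2 - 2*Q*2*Q/2 = 5/2 - 2*Q**2)
L(g) = 95/32 - g/4 (L(g) = 3 - (g + 1/8)/4 = 3 - (1/8 + g)/4 = 3 + (-1/32 - g/4) = 95/32 - g/4)
(r(-5)*L(-9))*(-45) = ((5/2 - 2*(-5)**2)*(95/32 - 1/4*(-9)))*(-45) = ((5/2 - 2*25)*(95/32 + 9/4))*(-45) = ((5/2 - 50)*(167/32))*(-45) = -95/2*167/32*(-45) = -15865/64*(-45) = 713925/64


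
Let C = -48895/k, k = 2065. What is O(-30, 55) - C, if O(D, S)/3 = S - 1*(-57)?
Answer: 21221/59 ≈ 359.68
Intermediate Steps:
O(D, S) = 171 + 3*S (O(D, S) = 3*(S - 1*(-57)) = 3*(S + 57) = 3*(57 + S) = 171 + 3*S)
C = -1397/59 (C = -48895/2065 = -48895*1/2065 = -1397/59 ≈ -23.678)
O(-30, 55) - C = (171 + 3*55) - 1*(-1397/59) = (171 + 165) + 1397/59 = 336 + 1397/59 = 21221/59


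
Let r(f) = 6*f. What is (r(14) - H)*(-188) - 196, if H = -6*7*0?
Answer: -15988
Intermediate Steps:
H = 0 (H = -42*0 = 0)
(r(14) - H)*(-188) - 196 = (6*14 - 1*0)*(-188) - 196 = (84 + 0)*(-188) - 196 = 84*(-188) - 196 = -15792 - 196 = -15988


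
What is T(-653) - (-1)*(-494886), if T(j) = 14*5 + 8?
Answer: -494808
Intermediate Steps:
T(j) = 78 (T(j) = 70 + 8 = 78)
T(-653) - (-1)*(-494886) = 78 - (-1)*(-494886) = 78 - 1*494886 = 78 - 494886 = -494808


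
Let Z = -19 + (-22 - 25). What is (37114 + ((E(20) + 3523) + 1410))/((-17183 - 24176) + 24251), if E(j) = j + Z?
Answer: -42001/17108 ≈ -2.4551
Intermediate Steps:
Z = -66 (Z = -19 - 47 = -66)
E(j) = -66 + j (E(j) = j - 66 = -66 + j)
(37114 + ((E(20) + 3523) + 1410))/((-17183 - 24176) + 24251) = (37114 + (((-66 + 20) + 3523) + 1410))/((-17183 - 24176) + 24251) = (37114 + ((-46 + 3523) + 1410))/(-41359 + 24251) = (37114 + (3477 + 1410))/(-17108) = (37114 + 4887)*(-1/17108) = 42001*(-1/17108) = -42001/17108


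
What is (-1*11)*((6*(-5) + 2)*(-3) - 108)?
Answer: 264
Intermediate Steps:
(-1*11)*((6*(-5) + 2)*(-3) - 108) = -11*((-30 + 2)*(-3) - 108) = -11*(-28*(-3) - 108) = -11*(84 - 108) = -11*(-24) = 264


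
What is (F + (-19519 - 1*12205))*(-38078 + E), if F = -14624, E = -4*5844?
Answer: 2848269992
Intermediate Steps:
E = -23376
(F + (-19519 - 1*12205))*(-38078 + E) = (-14624 + (-19519 - 1*12205))*(-38078 - 23376) = (-14624 + (-19519 - 12205))*(-61454) = (-14624 - 31724)*(-61454) = -46348*(-61454) = 2848269992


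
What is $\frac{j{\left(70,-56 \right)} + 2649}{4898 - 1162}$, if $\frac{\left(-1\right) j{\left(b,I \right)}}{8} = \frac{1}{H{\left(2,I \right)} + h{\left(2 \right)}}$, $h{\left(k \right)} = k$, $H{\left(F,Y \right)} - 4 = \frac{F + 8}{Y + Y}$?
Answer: $\frac{876371}{1236616} \approx 0.70868$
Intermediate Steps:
$H{\left(F,Y \right)} = 4 + \frac{8 + F}{2 Y}$ ($H{\left(F,Y \right)} = 4 + \frac{F + 8}{Y + Y} = 4 + \frac{8 + F}{2 Y}$)
$j{\left(b,I \right)} = - \frac{8}{2 + \frac{10 + 8 I}{2 I}}$ ($j{\left(b,I \right)} = - \frac{8}{\frac{8 + 2 + 8 I}{2 I} + 2} = - \frac{8}{\frac{10 + 8 I}{2 I} + 2} = - \frac{8}{2 + \frac{10 + 8 I}{2 I}}$)
$\frac{j{\left(70,-56 \right)} + 2649}{4898 - 1162} = \frac{\left(-8\right) \left(-56\right) \frac{1}{5 + 6 \left(-56\right)} + 2649}{4898 - 1162} = \frac{\left(-8\right) \left(-56\right) \frac{1}{5 - 336} + 2649}{3736} = \left(\left(-8\right) \left(-56\right) \frac{1}{-331} + 2649\right) \frac{1}{3736} = \left(\left(-8\right) \left(-56\right) \left(- \frac{1}{331}\right) + 2649\right) \frac{1}{3736} = \left(- \frac{448}{331} + 2649\right) \frac{1}{3736} = \frac{876371}{331} \cdot \frac{1}{3736} = \frac{876371}{1236616}$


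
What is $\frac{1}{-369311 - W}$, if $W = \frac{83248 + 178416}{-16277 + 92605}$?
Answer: $- \frac{9541}{3523628959} \approx -2.7077 \cdot 10^{-6}$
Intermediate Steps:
$W = \frac{32708}{9541}$ ($W = \frac{261664}{76328} = 261664 \cdot \frac{1}{76328} = \frac{32708}{9541} \approx 3.4282$)
$\frac{1}{-369311 - W} = \frac{1}{-369311 - \frac{32708}{9541}} = \frac{1}{- \frac{3523628959}{9541}} = - \frac{9541}{3523628959}$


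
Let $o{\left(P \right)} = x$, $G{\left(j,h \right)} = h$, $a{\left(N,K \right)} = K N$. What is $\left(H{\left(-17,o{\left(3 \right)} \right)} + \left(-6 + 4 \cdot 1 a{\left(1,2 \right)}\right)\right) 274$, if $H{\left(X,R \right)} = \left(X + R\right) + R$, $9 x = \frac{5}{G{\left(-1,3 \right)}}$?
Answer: $- \frac{108230}{27} \approx -4008.5$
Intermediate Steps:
$x = \frac{5}{27}$ ($x = \frac{5 \cdot \frac{1}{3}}{9} = \frac{1}{9} \cdot \frac{5}{3} = \frac{5}{27} \approx 0.18519$)
$o{\left(P \right)} = \frac{5}{27}$
$H{\left(X,R \right)} = X + 2 R$ ($H{\left(X,R \right)} = \left(R + X\right) + R = X + 2 R$)
$\left(H{\left(-17,o{\left(3 \right)} \right)} + \left(-6 + 4 \cdot 1 a{\left(1,2 \right)}\right)\right) 274 = \left(\left(-17 + 2 \cdot \frac{5}{27}\right) - \left(6 - 4 \cdot 1 \cdot 2 \cdot 1\right)\right) 274 = \left(\left(-17 + \frac{10}{27}\right) + \left(-6 + 4 \cdot 2\right)\right) 274 = \left(- \frac{449}{27} + \left(-6 + 8\right)\right) 274 = \left(- \frac{449}{27} + 2\right) 274 = \left(- \frac{395}{27}\right) 274 = - \frac{108230}{27}$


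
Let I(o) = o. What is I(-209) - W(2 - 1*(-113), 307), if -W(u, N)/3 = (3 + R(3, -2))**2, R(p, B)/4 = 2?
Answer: 154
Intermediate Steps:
R(p, B) = 8 (R(p, B) = 4*2 = 8)
W(u, N) = -363 (W(u, N) = -3*(3 + 8)**2 = -3*11**2 = -3*121 = -363)
I(-209) - W(2 - 1*(-113), 307) = -209 - 1*(-363) = -209 + 363 = 154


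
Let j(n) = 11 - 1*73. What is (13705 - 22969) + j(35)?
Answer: -9326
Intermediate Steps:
j(n) = -62 (j(n) = 11 - 73 = -62)
(13705 - 22969) + j(35) = (13705 - 22969) - 62 = -9264 - 62 = -9326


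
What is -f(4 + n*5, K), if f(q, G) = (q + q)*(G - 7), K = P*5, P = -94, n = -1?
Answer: -954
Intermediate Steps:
K = -470 (K = -94*5 = -470)
f(q, G) = 2*q*(-7 + G) (f(q, G) = (2*q)*(-7 + G) = 2*q*(-7 + G))
-f(4 + n*5, K) = -2*(4 - 1*5)*(-7 - 470) = -2*(4 - 5)*(-477) = -2*(-1)*(-477) = -1*954 = -954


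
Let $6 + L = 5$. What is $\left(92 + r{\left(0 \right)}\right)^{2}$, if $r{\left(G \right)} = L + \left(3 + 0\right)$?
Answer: $8836$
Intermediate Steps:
$L = -1$ ($L = -6 + 5 = -1$)
$r{\left(G \right)} = 2$ ($r{\left(G \right)} = -1 + \left(3 + 0\right) = -1 + 3 = 2$)
$\left(92 + r{\left(0 \right)}\right)^{2} = \left(92 + 2\right)^{2} = 94^{2} = 8836$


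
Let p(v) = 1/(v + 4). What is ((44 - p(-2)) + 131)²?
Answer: 121801/4 ≈ 30450.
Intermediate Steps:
p(v) = 1/(4 + v)
((44 - p(-2)) + 131)² = ((44 - 1/(4 - 2)) + 131)² = ((44 - 1/2) + 131)² = ((44 - 1*½) + 131)² = ((44 - ½) + 131)² = (87/2 + 131)² = (349/2)² = 121801/4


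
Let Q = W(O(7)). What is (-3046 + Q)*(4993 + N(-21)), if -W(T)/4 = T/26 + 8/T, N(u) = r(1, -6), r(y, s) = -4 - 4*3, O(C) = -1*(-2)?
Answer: -198134370/13 ≈ -1.5241e+7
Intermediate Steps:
O(C) = 2
r(y, s) = -16 (r(y, s) = -4 - 12 = -16)
N(u) = -16
W(T) = -32/T - 2*T/13 (W(T) = -4*(T/26 + 8/T) = -4*(8/T + T/26) = -32/T - 2*T/13)
Q = -212/13 (Q = -32/2 - 2/13*2 = -32*½ - 4/13 = -16 - 4/13 = -212/13 ≈ -16.308)
(-3046 + Q)*(4993 + N(-21)) = (-3046 - 212/13)*(4993 - 16) = -39810/13*4977 = -198134370/13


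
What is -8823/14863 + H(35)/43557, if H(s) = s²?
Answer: -366096236/647387691 ≈ -0.56550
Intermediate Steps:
-8823/14863 + H(35)/43557 = -8823/14863 + 35²/43557 = -8823*1/14863 + 1225*(1/43557) = -8823/14863 + 1225/43557 = -366096236/647387691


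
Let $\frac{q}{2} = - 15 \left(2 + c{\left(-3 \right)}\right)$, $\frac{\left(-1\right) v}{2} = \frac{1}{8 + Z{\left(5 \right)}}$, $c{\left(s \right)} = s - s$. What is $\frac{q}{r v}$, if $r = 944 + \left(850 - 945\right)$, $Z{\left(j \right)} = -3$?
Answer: $\frac{50}{283} \approx 0.17668$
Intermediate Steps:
$c{\left(s \right)} = 0$
$v = - \frac{2}{5}$ ($v = - \frac{2}{8 - 3} = - \frac{2}{5} \approx -0.4$)
$r = 849$ ($r = 944 + \left(850 - 945\right) = 944 - 95 = 849$)
$q = -60$ ($q = 2 \left(- 15 \left(2 + 0\right)\right) = 2 \left(\left(-15\right) 2\right) = 2 \left(-30\right) = -60$)
$\frac{q}{r v} = - \frac{60}{849 \left(- \frac{2}{5}\right)} = - \frac{60}{- \frac{1698}{5}} = \left(-60\right) \left(- \frac{5}{1698}\right) = \frac{50}{283}$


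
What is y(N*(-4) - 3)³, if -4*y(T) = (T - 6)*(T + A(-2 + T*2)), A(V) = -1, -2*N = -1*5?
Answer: -2352637/8 ≈ -2.9408e+5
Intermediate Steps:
N = 5/2 (N = -(-1)*5/2 = -½*(-5) = 5/2 ≈ 2.5000)
y(T) = -(-1 + T)*(-6 + T)/4 (y(T) = -(T - 6)*(T - 1)/4 = -(-6 + T)*(-1 + T)/4 = -(-1 + T)*(-6 + T)/4)
y(N*(-4) - 3)³ = (-3/2 - ((5/2)*(-4) - 3)²/4 + 7*((5/2)*(-4) - 3)/4)³ = (-3/2 - (-10 - 3)²/4 + 7*(-10 - 3)/4)³ = (-3/2 - ¼*(-13)² + (7/4)*(-13))³ = (-3/2 - ¼*169 - 91/4)³ = (-3/2 - 169/4 - 91/4)³ = (-133/2)³ = -2352637/8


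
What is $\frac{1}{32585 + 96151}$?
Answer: $\frac{1}{128736} \approx 7.7678 \cdot 10^{-6}$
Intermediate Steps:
$\frac{1}{32585 + 96151} = \frac{1}{128736}$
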